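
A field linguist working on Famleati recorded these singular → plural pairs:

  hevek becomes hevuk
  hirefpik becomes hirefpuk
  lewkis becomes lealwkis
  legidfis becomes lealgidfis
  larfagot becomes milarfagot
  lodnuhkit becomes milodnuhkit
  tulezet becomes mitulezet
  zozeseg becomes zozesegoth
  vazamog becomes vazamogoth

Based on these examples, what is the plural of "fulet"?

mifulet

"fulet" ends in -t. The stems ending in -t (larfagot → milarfagot, lodnuhkit → milodnuhkit, tulezet → mitulezet) add the prefix mi-.
So fulet → mifulet.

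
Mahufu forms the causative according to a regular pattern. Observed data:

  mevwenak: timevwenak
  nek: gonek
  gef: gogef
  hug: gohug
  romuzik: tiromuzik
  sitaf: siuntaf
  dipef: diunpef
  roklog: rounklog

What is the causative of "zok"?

gozok

gef and dipef both end in -f yet inflect differently (gogef, diunpef), so the final letter is not what conditions the rule; the number of vowels is.
"zok" has 1 vowel. The stems with 1 vowel (gef → gogef, nek → gonek, hug → gohug) add the prefix go-.
The other patterns: stems with 2 vowels insert -un- after the first vowel; stems with 3 vowels add the prefix ti-.
So zok → gozok.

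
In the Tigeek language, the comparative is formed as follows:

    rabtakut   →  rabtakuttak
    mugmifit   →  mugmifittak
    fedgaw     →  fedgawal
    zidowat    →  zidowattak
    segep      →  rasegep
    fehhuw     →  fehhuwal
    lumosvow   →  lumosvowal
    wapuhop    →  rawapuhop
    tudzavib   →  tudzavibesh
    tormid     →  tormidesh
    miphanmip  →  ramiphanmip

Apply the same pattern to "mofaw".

mofawal

"mofaw" ends in -w. The stems ending in -w (fedgaw → fedgawal, fehhuw → fehhuwal, lumosvow → lumosvowal) add -al.
The other patterns: stems ending in -p add the prefix ra-; stems ending in -t double the final consonant and add -ak; stems ending in -b or -d add -esh.
So mofaw → mofawal.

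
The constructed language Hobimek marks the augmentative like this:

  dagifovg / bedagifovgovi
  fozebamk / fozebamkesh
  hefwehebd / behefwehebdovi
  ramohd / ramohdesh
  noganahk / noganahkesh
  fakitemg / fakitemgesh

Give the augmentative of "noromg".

noromgesh

fakitemg and dagifovg both end in -g yet inflect differently (fakitemgesh, bedagifovgovi), so the final letter is not what conditions the rule; the second-to-last letter is.
"noromg" has second-to-last letter 'm'. The stems whose second-to-last letter is 'm' (fozebamk → fozebamkesh, fakitemg → fakitemgesh) add -esh.
The other pattern: stems whose second-to-last letter is 'b' or 'v' add be- … -ovi around the stem.
So noromg → noromgesh.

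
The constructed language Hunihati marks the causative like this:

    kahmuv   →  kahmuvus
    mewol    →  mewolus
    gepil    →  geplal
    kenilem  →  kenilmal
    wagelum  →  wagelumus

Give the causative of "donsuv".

donsuvus

"donsuv" has last vowel 'u'. The stems whose last vowel is 'u' (wagelum → wagelumus, kahmuv → kahmuvus) add -us.
The other pattern: stems whose last vowel is 'e' or 'i' delete the last vowel and add -al.
So donsuv → donsuvus.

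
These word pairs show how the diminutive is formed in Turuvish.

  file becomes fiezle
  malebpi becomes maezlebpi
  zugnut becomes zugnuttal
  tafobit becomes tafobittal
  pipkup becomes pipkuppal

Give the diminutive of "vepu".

veezpu

"vepu" ends in a vowel. The stems ending in a vowel (file → fiezle, malebpi → maezlebpi) insert -ez- after the first vowel.
The other pattern: stems ending in a consonant double the final consonant and add -al.
So vepu → veezpu.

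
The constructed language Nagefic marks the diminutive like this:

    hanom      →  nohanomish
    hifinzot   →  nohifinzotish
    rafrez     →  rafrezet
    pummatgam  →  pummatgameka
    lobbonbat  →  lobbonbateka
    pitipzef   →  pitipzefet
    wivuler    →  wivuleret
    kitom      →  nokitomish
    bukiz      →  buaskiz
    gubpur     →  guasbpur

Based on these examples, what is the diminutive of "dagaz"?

dagazeka

pummatgam and kitom both end in -m yet inflect differently (pummatgameka, nokitomish), so the final letter is not what conditions the rule; the last vowel is.
"dagaz" has last vowel 'a'. The stems whose last vowel is 'a' (lobbonbat → lobbonbateka, pummatgam → pummatgameka) add -eka.
The other patterns: stems whose last vowel is 'o' add no- … -ish around the stem; stems whose last vowel is 'e' add -et; stems whose last vowel is 'i' or 'u' insert -as- after the first vowel.
So dagaz → dagazeka.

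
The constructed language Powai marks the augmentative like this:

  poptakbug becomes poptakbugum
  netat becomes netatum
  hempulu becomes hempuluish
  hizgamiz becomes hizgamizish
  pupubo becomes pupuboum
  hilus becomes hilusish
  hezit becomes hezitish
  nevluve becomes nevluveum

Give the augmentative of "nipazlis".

hezit and netat both end in -t yet inflect differently (hezitish, netatum), so the final letter is not what conditions the rule; the first letter is.
"nipazlis" begins with n-. The stems beginning with n- (netat → netatum, nevluve → nevluveum) add -um.
The other pattern: stems beginning with h- add -ish.
So nipazlis → nipazlisum.

nipazlisum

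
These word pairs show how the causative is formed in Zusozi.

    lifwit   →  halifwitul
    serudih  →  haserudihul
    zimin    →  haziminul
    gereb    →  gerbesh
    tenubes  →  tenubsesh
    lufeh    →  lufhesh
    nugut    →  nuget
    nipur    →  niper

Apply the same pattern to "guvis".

haguvisul

serudih and lufeh both end in -h yet inflect differently (haserudihul, lufhesh), so the final letter is not what conditions the rule; the last vowel is.
"guvis" has last vowel 'i'. The stems whose last vowel is 'i' (lifwit → halifwitul, serudih → haserudihul, zimin → haziminul) add ha- … -ul around the stem.
The other patterns: stems whose last vowel is 'e' delete the last vowel and add -esh; stems whose last vowel is 'u' change the last vowel to 'e'.
So guvis → haguvisul.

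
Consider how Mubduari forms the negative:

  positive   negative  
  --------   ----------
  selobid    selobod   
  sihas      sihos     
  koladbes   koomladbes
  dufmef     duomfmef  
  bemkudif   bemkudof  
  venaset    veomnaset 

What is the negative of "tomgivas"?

"tomgivas" has last vowel 'a'. The one such stem in the data (sihas → sihos) changes the last vowel to 'o' (as do bemkudif, selobid), so the same rule applies.
The other pattern: stems whose last vowel is 'e' insert -om- after the first vowel.
So tomgivas → tomgivos.

tomgivos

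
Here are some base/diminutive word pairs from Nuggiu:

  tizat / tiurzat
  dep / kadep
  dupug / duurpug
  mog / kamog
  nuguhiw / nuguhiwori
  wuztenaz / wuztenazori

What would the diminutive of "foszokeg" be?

mog and dupug both end in -g yet inflect differently (kamog, duurpug), so the final letter is not what conditions the rule; the number of vowels is.
"foszokeg" has 3 vowels. The stems with 3 vowels (nuguhiw → nuguhiwori, wuztenaz → wuztenazori) add -ori.
So foszokeg → foszokegori.

foszokegori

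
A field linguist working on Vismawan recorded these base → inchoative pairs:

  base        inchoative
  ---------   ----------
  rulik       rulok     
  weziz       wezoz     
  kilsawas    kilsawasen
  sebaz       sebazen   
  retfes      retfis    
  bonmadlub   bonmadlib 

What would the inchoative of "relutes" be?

relutis

weziz and sebaz both end in -z yet inflect differently (wezoz, sebazen), so the final letter is not what conditions the rule; the last vowel is.
"relutes" has last vowel 'e'. The one such stem in the data (retfes → retfis) changes the last vowel to 'i' (as does bonmadlub), so the same rule applies.
So relutes → relutis.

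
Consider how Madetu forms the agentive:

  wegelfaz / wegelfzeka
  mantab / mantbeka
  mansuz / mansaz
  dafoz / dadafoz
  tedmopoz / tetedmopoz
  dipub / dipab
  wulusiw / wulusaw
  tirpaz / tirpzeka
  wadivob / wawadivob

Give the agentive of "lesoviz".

mantab and wadivob both end in -b yet inflect differently (mantbeka, wawadivob), so the final letter is not what conditions the rule; the last vowel is.
"lesoviz" has last vowel 'i'. The one such stem in the data (wulusiw → wulusaw) changes the last vowel to 'a' (as do mansuz, dipub), so the same rule applies.
So lesoviz → lesovaz.

lesovaz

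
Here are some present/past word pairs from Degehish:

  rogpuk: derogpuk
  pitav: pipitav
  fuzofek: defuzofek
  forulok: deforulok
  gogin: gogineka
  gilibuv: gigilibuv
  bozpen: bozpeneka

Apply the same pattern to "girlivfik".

rogpuk and gilibuv both have last vowel 'u' yet inflect differently (derogpuk, gigilibuv), so the last vowel is not what conditions the rule; the final letter is.
"girlivfik" ends in -k. The stems ending in -k (forulok → deforulok, rogpuk → derogpuk, fuzofek → defuzofek) add the prefix de-.
So girlivfik → degirlivfik.

degirlivfik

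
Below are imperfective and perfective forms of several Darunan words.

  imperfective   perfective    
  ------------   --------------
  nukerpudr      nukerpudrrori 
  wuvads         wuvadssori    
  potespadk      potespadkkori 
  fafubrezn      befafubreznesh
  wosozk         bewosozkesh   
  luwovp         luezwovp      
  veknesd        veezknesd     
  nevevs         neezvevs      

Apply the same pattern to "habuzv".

potespadk and wosozk both end in -k yet inflect differently (potespadkkori, bewosozkesh), so the final letter is not what conditions the rule; the second-to-last letter is.
"habuzv" has second-to-last letter 'z'. The stems whose second-to-last letter is 'z' (fafubrezn → befafubreznesh, wosozk → bewosozkesh) add be- … -esh around the stem.
So habuzv → behabuzvesh.

behabuzvesh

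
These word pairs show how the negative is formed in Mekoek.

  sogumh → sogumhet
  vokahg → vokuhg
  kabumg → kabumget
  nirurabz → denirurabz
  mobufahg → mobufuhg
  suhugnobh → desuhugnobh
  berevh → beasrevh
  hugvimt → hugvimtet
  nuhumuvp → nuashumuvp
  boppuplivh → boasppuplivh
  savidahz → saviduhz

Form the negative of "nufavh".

nuasfavh

"nufavh" has second-to-last letter 'v'. The stems whose second-to-last letter is 'v' (berevh → beasrevh, nuhumuvp → nuashumuvp, boppuplivh → boasppuplivh) insert -as- after the first vowel.
The other patterns: stems whose second-to-last letter is 'h' change the last vowel to 'u'; stems whose second-to-last letter is 'b' add the prefix de-; stems whose second-to-last letter is 'm' add -et.
So nufavh → nuasfavh.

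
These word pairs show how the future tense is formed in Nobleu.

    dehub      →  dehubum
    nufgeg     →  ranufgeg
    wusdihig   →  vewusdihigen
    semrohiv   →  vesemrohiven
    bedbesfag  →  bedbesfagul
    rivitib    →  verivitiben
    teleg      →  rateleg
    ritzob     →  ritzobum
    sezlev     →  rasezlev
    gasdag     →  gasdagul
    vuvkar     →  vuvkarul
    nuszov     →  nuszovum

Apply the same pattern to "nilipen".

ranilipen

bedbesfag and teleg both end in -g yet inflect differently (bedbesfagul, rateleg), so the final letter is not what conditions the rule; the last vowel is.
"nilipen" has last vowel 'e'. The stems whose last vowel is 'e' (teleg → rateleg, nufgeg → ranufgeg, sezlev → rasezlev) add the prefix ra-.
So nilipen → ranilipen.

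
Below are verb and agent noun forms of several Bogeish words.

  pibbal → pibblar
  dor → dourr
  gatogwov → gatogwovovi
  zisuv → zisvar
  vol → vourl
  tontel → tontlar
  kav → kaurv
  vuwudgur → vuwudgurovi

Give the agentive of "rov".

rourv

"rov" has 1 vowel. The stems with 1 vowel (vol → vourl, kav → kaurv, dor → dourr) insert -ur- after the first vowel.
So rov → rourv.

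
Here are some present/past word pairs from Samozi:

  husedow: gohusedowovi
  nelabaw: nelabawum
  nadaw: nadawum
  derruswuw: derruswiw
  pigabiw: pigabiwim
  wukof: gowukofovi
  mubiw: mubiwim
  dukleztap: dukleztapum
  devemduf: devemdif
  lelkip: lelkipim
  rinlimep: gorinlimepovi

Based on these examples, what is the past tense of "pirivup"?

nadaw and derruswuw both end in -w yet inflect differently (nadawum, derruswiw), so the final letter is not what conditions the rule; the last vowel is.
"pirivup" has last vowel 'u'. The stems whose last vowel is 'u' (devemduf → devemdif, derruswuw → derruswiw) change the last vowel to 'i'.
The other patterns: stems whose last vowel is 'a' add -um; stems whose last vowel is 'i' add -im; stems whose last vowel is 'e' or 'o' add go- … -ovi around the stem.
So pirivup → pirivip.

pirivip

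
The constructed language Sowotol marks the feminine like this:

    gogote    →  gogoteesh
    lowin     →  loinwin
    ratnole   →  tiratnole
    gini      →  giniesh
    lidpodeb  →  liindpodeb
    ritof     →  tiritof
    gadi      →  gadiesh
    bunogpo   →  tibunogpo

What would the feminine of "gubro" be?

gubroesh

"gubro" begins with g-. The stems beginning with g- (gadi → gadiesh, gogote → gogoteesh, gini → giniesh) add -esh.
The other patterns: stems beginning with l- insert -in- after the first vowel; stems beginning with b- or r- add the prefix ti-.
So gubro → gubroesh.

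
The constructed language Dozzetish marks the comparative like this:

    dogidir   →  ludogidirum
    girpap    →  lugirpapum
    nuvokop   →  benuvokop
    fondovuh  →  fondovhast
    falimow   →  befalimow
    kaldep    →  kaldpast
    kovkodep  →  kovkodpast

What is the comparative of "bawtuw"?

"bawtuw" has last vowel 'u'. The one such stem in the data (fondovuh → fondovhast) deletes the last vowel and adds -ast (as do kovkodep, kaldep), so the same rule applies.
The other patterns: stems whose last vowel is 'a' or 'i' add lu- … -um around the stem; stems whose last vowel is 'o' add the prefix be-.
So bawtuw → bawtwast.

bawtwast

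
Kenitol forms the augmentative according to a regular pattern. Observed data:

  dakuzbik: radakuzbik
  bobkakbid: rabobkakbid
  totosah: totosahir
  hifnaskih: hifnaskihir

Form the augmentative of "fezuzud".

rafezuzud

"fezuzud" ends in -d. The one such stem in the data (bobkakbid → rabobkakbid) adds the prefix ra-, so the same rule applies.
So fezuzud → rafezuzud.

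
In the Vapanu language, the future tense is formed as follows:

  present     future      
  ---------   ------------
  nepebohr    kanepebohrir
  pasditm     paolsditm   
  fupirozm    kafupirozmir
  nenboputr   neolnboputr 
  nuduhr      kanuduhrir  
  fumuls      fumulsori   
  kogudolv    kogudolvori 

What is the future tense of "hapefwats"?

"hapefwats" has second-to-last letter 't'. The stems whose second-to-last letter is 't' (pasditm → paolsditm, nenboputr → neolnboputr) insert -ol- after the first vowel.
So hapefwats → haolpefwats.

haolpefwats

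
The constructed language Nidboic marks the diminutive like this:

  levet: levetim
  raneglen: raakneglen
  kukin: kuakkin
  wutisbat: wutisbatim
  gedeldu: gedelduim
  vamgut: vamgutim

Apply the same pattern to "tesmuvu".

tesmuvuim

raneglen and levet both have last vowel 'e' yet inflect differently (raakneglen, levetim), so the last vowel is not what conditions the rule; the final letter is.
"tesmuvu" ends in -u. The one such stem in the data (gedeldu → gedelduim) adds -im, so the same rule applies.
The other pattern: stems ending in -n insert -ak- after the first vowel.
So tesmuvu → tesmuvuim.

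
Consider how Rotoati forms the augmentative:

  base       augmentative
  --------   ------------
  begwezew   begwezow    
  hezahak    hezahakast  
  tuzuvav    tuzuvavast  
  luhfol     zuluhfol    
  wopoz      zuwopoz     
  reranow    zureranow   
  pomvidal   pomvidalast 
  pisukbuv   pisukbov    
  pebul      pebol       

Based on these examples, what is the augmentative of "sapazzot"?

"sapazzot" has last vowel 'o'. The stems whose last vowel is 'o' (wopoz → zuwopoz, reranow → zureranow, luhfol → zuluhfol) add the prefix zu-.
So sapazzot → zusapazzot.

zusapazzot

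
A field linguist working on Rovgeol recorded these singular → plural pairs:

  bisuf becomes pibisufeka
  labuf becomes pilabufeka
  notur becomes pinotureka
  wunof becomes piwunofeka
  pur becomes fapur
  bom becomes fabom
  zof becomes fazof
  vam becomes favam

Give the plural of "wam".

"wam" has 1 vowel. The stems with 1 vowel (pur → fapur, bom → fabom, zof → fazof) add the prefix fa-.
The other pattern: stems with 2 vowels add pi- … -eka around the stem.
So wam → fawam.

fawam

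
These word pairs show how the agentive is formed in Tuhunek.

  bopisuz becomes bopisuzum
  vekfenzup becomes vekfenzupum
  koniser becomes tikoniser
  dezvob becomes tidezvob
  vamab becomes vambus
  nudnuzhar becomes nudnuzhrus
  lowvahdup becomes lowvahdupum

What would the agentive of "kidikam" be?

vamab and dezvob both end in -b yet inflect differently (vambus, tidezvob), so the final letter is not what conditions the rule; the last vowel is.
"kidikam" has last vowel 'a'. The stems whose last vowel is 'a' (nudnuzhar → nudnuzhrus, vamab → vambus) delete the last vowel and add -us.
So kidikam → kidikmus.

kidikmus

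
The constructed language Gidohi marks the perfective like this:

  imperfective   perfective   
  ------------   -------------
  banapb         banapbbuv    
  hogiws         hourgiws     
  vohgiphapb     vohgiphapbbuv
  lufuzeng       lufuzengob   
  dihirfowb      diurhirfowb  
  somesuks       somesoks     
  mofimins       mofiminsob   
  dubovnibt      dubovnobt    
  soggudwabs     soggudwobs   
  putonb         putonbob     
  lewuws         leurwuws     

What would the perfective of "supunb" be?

supunbob

mofimins and hogiws both end in -s yet inflect differently (mofiminsob, hourgiws), so the final letter is not what conditions the rule; the second-to-last letter is.
"supunb" has second-to-last letter 'n'. The stems whose second-to-last letter is 'n' (mofimins → mofiminsob, putonb → putonbob, lufuzeng → lufuzengob) add -ob.
The other patterns: stems whose second-to-last letter is 'w' insert -ur- after the first vowel; stems whose second-to-last letter is 'p' double the final consonant and add -uv; stems whose second-to-last letter is 'b' or 'k' change the last vowel to 'o'.
So supunb → supunbob.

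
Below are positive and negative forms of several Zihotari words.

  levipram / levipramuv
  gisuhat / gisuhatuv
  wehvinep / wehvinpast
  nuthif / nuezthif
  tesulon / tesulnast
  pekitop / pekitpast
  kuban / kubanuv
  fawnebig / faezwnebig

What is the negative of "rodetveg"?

rodetvgast

kuban and tesulon both end in -n yet inflect differently (kubanuv, tesulnast), so the final letter is not what conditions the rule; the last vowel is.
"rodetveg" has last vowel 'e'. The one such stem in the data (wehvinep → wehvinpast) deletes the last vowel and adds -ast (as do pekitop, tesulon), so the same rule applies.
The other patterns: stems whose last vowel is 'a' add -uv; stems whose last vowel is 'i' insert -ez- after the first vowel.
So rodetveg → rodetvgast.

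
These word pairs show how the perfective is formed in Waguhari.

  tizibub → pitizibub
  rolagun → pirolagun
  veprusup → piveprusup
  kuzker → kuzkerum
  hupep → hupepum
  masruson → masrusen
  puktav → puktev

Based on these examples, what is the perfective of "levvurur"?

"levvurur" has last vowel 'u'. The stems whose last vowel is 'u' (tizibub → pitizibub, rolagun → pirolagun, veprusup → piveprusup) add the prefix pi-.
The other patterns: stems whose last vowel is 'e' add -um; stems whose last vowel is 'a' or 'o' change the last vowel to 'e'.
So levvurur → pilevvurur.

pilevvurur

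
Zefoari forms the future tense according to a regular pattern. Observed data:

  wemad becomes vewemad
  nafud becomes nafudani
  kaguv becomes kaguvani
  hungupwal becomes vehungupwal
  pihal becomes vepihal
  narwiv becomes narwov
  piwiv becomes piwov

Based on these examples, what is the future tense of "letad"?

veletad

wemad and nafud both end in -d yet inflect differently (vewemad, nafudani), so the final letter is not what conditions the rule; the last vowel is.
"letad" has last vowel 'a'. The stems whose last vowel is 'a' (hungupwal → vehungupwal, wemad → vewemad, pihal → vepihal) add the prefix ve-.
So letad → veletad.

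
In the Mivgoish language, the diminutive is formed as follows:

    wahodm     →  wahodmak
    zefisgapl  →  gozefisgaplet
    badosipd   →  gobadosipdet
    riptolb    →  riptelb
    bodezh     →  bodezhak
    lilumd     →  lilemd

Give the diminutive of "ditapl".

goditaplet

badosipd and lilumd both end in -d yet inflect differently (gobadosipdet, lilemd), so the final letter is not what conditions the rule; the second-to-last letter is.
"ditapl" has second-to-last letter 'p'. The stems whose second-to-last letter is 'p' (badosipd → gobadosipdet, zefisgapl → gozefisgaplet) add go- … -et around the stem.
The other patterns: stems whose second-to-last letter is 'd' or 'z' add -ak; stems whose second-to-last letter is 'l' or 'm' change the last vowel to 'e'.
So ditapl → goditaplet.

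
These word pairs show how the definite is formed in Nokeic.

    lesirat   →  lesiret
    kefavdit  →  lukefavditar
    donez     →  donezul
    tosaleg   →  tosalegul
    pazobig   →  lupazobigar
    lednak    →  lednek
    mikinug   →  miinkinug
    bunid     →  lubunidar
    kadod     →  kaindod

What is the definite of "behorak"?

behorek

tosaleg and pazobig both end in -g yet inflect differently (tosalegul, lupazobigar), so the final letter is not what conditions the rule; the last vowel is.
"behorak" has last vowel 'a'. The stems whose last vowel is 'a' (lesirat → lesiret, lednak → lednek) change the last vowel to 'e'.
The other patterns: stems whose last vowel is 'e' add -ul; stems whose last vowel is 'i' add lu- … -ar around the stem; stems whose last vowel is 'o' or 'u' insert -in- after the first vowel.
So behorak → behorek.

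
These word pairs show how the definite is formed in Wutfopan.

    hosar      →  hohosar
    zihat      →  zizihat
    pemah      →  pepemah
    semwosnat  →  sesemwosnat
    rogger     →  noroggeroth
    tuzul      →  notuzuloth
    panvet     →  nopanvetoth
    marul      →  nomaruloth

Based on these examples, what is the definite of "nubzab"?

nunubzab

hosar and rogger both end in -r yet inflect differently (hohosar, noroggeroth), so the final letter is not what conditions the rule; the last vowel is.
"nubzab" has last vowel 'a'. The stems whose last vowel is 'a' (hosar → hohosar, zihat → zizihat, pemah → pepemah) repeat the first consonant+vowel as a prefix.
So nubzab → nunubzab.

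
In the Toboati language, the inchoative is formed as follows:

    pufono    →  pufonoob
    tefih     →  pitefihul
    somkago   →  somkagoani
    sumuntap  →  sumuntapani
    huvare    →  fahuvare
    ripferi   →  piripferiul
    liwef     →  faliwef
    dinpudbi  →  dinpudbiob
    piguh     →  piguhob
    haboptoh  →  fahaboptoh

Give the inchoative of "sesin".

"sesin" begins with s-. The stems beginning with s- (sumuntap → sumuntapani, somkago → somkagoani) add -ani.
So sesin → sesinani.

sesinani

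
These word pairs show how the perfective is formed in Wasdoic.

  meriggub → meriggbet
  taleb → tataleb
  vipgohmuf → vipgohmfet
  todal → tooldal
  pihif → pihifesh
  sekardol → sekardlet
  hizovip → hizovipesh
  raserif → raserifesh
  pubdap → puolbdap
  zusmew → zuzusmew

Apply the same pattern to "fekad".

"fekad" has last vowel 'a'. The stems whose last vowel is 'a' (pubdap → puolbdap, todal → tooldal) insert -ol- after the first vowel.
The other patterns: stems whose last vowel is 'e' repeat the first consonant+vowel as a prefix; stems whose last vowel is 'i' add -esh; stems whose last vowel is 'o' or 'u' delete the last vowel and add -et.
So fekad → feolkad.

feolkad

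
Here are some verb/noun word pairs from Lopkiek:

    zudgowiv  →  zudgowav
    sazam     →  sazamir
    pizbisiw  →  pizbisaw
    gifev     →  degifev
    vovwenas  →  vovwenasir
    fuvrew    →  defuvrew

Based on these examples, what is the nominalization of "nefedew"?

denefedew

fuvrew and pizbisiw both end in -w yet inflect differently (defuvrew, pizbisaw), so the final letter is not what conditions the rule; the last vowel is.
"nefedew" has last vowel 'e'. The stems whose last vowel is 'e' (gifev → degifev, fuvrew → defuvrew) add the prefix de-.
So nefedew → denefedew.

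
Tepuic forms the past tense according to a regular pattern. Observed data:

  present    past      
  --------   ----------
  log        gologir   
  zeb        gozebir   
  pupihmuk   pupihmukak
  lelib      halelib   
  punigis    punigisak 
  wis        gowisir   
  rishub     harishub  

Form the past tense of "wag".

gowagir

zeb and lelib both end in -b yet inflect differently (gozebir, halelib), so the final letter is not what conditions the rule; the number of vowels is.
"wag" has 1 vowel. The stems with 1 vowel (zeb → gozebir, log → gologir, wis → gowisir) add go- … -ir around the stem.
So wag → gowagir.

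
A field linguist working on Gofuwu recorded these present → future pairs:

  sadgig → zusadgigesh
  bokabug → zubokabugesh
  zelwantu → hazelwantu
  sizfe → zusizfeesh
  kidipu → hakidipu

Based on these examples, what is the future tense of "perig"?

zuperigesh

"perig" ends in -g. The stems ending in -g (bokabug → zubokabugesh, sadgig → zusadgigesh) add zu- … -esh around the stem.
The other pattern: stems ending in -u add the prefix ha-.
So perig → zuperigesh.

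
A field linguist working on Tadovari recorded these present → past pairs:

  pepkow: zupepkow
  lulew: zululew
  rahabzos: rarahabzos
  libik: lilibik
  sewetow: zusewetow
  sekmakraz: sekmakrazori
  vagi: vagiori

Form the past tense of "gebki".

gebkiori

sewetow and rahabzos both have last vowel 'o' yet inflect differently (zusewetow, rarahabzos), so the last vowel is not what conditions the rule; the final letter is.
"gebki" ends in -i. The one such stem in the data (vagi → vagiori) adds -ori, so the same rule applies.
The other patterns: stems ending in -w add the prefix zu-; stems ending in -k or -s repeat the first consonant+vowel as a prefix.
So gebki → gebkiori.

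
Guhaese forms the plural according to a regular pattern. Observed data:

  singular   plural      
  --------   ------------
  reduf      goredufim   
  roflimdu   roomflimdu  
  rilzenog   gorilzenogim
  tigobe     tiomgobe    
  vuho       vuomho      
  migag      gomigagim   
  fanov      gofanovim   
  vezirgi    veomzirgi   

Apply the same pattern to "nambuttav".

gonambuttavim

roflimdu and reduf both have last vowel 'u' yet inflect differently (roomflimdu, goredufim), so the last vowel is not what conditions the rule; whether the stem ends in a vowel or a consonant is.
"nambuttav" ends in a consonant. The stems ending in a consonant (migag → gomigagim, reduf → goredufim, fanov → gofanovim) add go- … -im around the stem.
So nambuttav → gonambuttavim.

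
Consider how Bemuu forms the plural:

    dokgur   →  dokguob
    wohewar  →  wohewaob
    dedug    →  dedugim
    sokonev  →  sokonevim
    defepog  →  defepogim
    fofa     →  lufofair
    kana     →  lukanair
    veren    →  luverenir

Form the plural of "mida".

dokgur and dedug both have last vowel 'u' yet inflect differently (dokguob, dedugim), so the last vowel is not what conditions the rule; the final letter is.
"mida" ends in -a. The stems ending in -a (fofa → lufofair, kana → lukanair) add lu- … -ir around the stem.
The other patterns: stems ending in -r drop the final letter and add -ob; stems ending in -g or -v add -im.
So mida → lumidair.

lumidair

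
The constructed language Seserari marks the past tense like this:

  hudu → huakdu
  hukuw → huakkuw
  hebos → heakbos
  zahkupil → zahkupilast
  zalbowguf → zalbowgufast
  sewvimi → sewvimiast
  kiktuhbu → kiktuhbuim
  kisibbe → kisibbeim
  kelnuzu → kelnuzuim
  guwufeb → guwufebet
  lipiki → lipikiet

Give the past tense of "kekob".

kekobim

hudu and kiktuhbu both end in -u yet inflect differently (huakdu, kiktuhbuim), so the final letter is not what conditions the rule; the first letter is.
"kekob" begins with k-. The stems beginning with k- (kiktuhbu → kiktuhbuim, kisibbe → kisibbeim, kelnuzu → kelnuzuim) add -im.
The other patterns: stems beginning with h- insert -ak- after the first vowel; stems beginning with s- or z- add -ast; stems beginning with g- or l- add -et.
So kekob → kekobim.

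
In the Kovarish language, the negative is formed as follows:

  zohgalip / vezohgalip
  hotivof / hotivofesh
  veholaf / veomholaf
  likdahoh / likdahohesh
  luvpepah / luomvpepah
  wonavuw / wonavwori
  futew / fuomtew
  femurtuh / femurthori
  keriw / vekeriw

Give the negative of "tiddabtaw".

tiomddabtaw

likdahoh and luvpepah both end in -h yet inflect differently (likdahohesh, luomvpepah), so the final letter is not what conditions the rule; the last vowel is.
"tiddabtaw" has last vowel 'a'. The stems whose last vowel is 'a' (luvpepah → luomvpepah, veholaf → veomholaf) insert -om- after the first vowel.
So tiddabtaw → tiomddabtaw.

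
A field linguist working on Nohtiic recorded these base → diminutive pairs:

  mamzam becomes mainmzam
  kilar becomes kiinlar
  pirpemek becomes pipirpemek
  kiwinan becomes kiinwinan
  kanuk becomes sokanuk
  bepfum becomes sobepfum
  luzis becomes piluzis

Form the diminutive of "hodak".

bepfum and mamzam both end in -m yet inflect differently (sobepfum, mainmzam), so the final letter is not what conditions the rule; the last vowel is.
"hodak" has last vowel 'a'. The stems whose last vowel is 'a' (kiwinan → kiinwinan, mamzam → mainmzam, kilar → kiinlar) insert -in- after the first vowel.
The other patterns: stems whose last vowel is 'u' add the prefix so-; stems whose last vowel is 'e' or 'i' add the prefix pi-.
So hodak → hoindak.

hoindak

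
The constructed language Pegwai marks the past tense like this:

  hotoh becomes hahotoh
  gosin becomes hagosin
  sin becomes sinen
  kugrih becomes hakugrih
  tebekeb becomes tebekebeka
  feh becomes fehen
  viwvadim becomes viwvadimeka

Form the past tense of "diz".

"diz" has 1 vowel. The stems with 1 vowel (sin → sinen, feh → fehen) add -en.
The other patterns: stems with 2 vowels add the prefix ha-; stems with 3 vowels add -eka.
So diz → dizen.

dizen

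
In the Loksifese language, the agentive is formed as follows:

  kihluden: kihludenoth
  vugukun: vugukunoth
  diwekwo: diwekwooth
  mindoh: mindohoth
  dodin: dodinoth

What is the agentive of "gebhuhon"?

gebhuhonoth

Every pair shown (kihluden → kihludenoth, vugukun → vugukunoth, diwekwo → diwekwooth, …) follows the same rule: add -oth.
So gebhuhon → gebhuhonoth.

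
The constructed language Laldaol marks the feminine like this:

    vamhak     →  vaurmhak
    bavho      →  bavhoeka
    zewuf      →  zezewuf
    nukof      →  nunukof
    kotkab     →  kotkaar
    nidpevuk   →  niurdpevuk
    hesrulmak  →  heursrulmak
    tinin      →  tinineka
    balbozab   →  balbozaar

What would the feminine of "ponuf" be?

balbozab and vamhak both have last vowel 'a' yet inflect differently (balbozaar, vaurmhak), so the last vowel is not what conditions the rule; the final letter is.
"ponuf" ends in -f. The stems ending in -f (nukof → nunukof, zewuf → zezewuf) repeat the first consonant+vowel as a prefix.
So ponuf → poponuf.

poponuf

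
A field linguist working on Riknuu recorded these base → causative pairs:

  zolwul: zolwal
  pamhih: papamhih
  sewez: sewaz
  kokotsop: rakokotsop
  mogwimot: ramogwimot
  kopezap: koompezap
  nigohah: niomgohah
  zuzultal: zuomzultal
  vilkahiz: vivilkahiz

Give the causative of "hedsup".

kopezap and kokotsop both end in -p yet inflect differently (koompezap, rakokotsop), so the final letter is not what conditions the rule; the last vowel is.
"hedsup" has last vowel 'u'. The one such stem in the data (zolwul → zolwal) changes the last vowel to 'a' (as does sewez), so the same rule applies.
So hedsup → hedsap.

hedsap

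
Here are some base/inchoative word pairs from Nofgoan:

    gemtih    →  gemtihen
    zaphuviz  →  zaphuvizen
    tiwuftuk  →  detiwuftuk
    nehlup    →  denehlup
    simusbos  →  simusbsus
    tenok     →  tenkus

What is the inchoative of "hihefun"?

tiwuftuk and tenok both end in -k yet inflect differently (detiwuftuk, tenkus), so the final letter is not what conditions the rule; the last vowel is.
"hihefun" has last vowel 'u'. The stems whose last vowel is 'u' (tiwuftuk → detiwuftuk, nehlup → denehlup) add the prefix de-.
The other patterns: stems whose last vowel is 'i' add -en; stems whose last vowel is 'o' delete the last vowel and add -us.
So hihefun → dehihefun.

dehihefun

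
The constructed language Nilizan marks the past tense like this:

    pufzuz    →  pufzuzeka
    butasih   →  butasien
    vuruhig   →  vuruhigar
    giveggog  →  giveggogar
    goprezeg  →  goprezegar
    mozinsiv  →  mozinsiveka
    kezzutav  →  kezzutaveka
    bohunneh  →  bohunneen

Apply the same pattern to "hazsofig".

butasih and mozinsiv both have last vowel 'i' yet inflect differently (butasien, mozinsiveka), so the last vowel is not what conditions the rule; the final letter is.
"hazsofig" ends in -g. The stems ending in -g (goprezeg → goprezegar, giveggog → giveggogar, vuruhig → vuruhigar) add -ar.
The other patterns: stems ending in -h drop the final letter and add -en; stems ending in -v or -z add -eka.
So hazsofig → hazsofigar.

hazsofigar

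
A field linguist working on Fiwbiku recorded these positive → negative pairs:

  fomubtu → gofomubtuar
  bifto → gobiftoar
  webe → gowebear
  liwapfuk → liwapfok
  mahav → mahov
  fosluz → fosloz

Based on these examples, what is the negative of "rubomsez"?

rubomsoz

fomubtu and liwapfuk both have last vowel 'u' yet inflect differently (gofomubtuar, liwapfok), so the last vowel is not what conditions the rule; whether the stem ends in a vowel or a consonant is.
"rubomsez" ends in a consonant. The stems ending in a consonant (liwapfuk → liwapfok, mahav → mahov, fosluz → fosloz) change the last vowel to 'o'.
The other pattern: stems ending in a vowel add go- … -ar around the stem.
So rubomsez → rubomsoz.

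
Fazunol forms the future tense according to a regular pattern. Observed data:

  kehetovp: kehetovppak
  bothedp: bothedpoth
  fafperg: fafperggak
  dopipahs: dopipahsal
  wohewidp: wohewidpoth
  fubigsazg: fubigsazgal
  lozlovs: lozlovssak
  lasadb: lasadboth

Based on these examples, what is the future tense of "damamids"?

damamidsoth

bothedp and kehetovp both end in -p yet inflect differently (bothedpoth, kehetovppak), so the final letter is not what conditions the rule; the second-to-last letter is.
"damamids" has second-to-last letter 'd'. The stems whose second-to-last letter is 'd' (lasadb → lasadboth, bothedp → bothedpoth, wohewidp → wohewidpoth) add -oth.
The other patterns: stems whose second-to-last letter is 'h' or 'z' add -al; stems whose second-to-last letter is 'r' or 'v' double the final consonant and add -ak.
So damamids → damamidsoth.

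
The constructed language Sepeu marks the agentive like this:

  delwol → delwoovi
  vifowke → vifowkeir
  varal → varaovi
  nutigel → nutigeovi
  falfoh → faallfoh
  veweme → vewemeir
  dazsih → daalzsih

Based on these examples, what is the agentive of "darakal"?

darakaovi

"darakal" ends in -l. The stems ending in -l (varal → varaovi, nutigel → nutigeovi, delwol → delwoovi) drop the final letter and add -ovi.
The other patterns: stems ending in -h insert -al- after the first vowel; stems ending in -e add -ir.
So darakal → darakaovi.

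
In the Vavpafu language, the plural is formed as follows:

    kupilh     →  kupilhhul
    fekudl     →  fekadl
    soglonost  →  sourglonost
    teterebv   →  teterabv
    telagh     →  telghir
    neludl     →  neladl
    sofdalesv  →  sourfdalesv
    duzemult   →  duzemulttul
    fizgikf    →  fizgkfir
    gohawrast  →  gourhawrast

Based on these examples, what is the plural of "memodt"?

duzemult and soglonost both end in -t yet inflect differently (duzemulttul, sourglonost), so the final letter is not what conditions the rule; the second-to-last letter is.
"memodt" has second-to-last letter 'd'. The stems whose second-to-last letter is 'd' (neludl → neladl, fekudl → fekadl) change the last vowel to 'a'.
The other patterns: stems whose second-to-last letter is 'l' double the final consonant and add -ul; stems whose second-to-last letter is 's' insert -ur- after the first vowel; stems whose second-to-last letter is 'g' or 'k' delete the last vowel and add -ir.
So memodt → memadt.

memadt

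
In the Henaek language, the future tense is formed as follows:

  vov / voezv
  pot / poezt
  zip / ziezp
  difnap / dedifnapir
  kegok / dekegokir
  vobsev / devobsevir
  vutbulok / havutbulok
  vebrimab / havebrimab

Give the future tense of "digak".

dedigakir

zip and difnap both end in -p yet inflect differently (ziezp, dedifnapir), so the final letter is not what conditions the rule; the number of vowels is.
"digak" has 2 vowels. The stems with 2 vowels (difnap → dedifnapir, kegok → dekegokir, vobsev → devobsevir) add de- … -ir around the stem.
So digak → dedigakir.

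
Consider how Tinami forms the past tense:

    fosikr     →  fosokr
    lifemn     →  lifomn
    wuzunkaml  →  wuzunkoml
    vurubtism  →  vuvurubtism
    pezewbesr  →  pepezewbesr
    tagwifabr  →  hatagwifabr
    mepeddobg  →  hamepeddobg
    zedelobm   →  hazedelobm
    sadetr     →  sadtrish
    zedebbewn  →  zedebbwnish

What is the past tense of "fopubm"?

"fopubm" has second-to-last letter 'b'. The stems whose second-to-last letter is 'b' (tagwifabr → hatagwifabr, mepeddobg → hamepeddobg, zedelobm → hazedelobm) add the prefix ha-.
So fopubm → hafopubm.

hafopubm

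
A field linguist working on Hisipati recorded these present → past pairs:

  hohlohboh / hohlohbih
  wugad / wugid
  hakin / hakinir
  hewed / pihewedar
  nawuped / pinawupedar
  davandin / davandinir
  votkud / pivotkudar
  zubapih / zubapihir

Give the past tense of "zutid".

zutidir

"zutid" has last vowel 'i'. The stems whose last vowel is 'i' (davandin → davandinir, zubapih → zubapihir, hakin → hakinir) add -ir.
The other patterns: stems whose last vowel is 'e' or 'u' add pi- … -ar around the stem; stems whose last vowel is 'a' or 'o' change the last vowel to 'i'.
So zutid → zutidir.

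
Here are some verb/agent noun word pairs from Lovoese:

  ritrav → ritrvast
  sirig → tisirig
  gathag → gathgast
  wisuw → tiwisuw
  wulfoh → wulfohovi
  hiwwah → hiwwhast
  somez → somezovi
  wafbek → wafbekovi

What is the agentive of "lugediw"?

tilugediw

hiwwah and wulfoh both end in -h yet inflect differently (hiwwhast, wulfohovi), so the final letter is not what conditions the rule; the last vowel is.
"lugediw" has last vowel 'i'. The one such stem in the data (sirig → tisirig) adds the prefix ti-, so the same rule applies.
So lugediw → tilugediw.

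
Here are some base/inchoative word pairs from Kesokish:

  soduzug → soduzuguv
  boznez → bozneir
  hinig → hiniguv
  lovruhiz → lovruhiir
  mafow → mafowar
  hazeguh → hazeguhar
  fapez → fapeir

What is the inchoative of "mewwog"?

mewwoguv

"mewwog" ends in -g. The stems ending in -g (hinig → hiniguv, soduzug → soduzuguv) add -uv.
So mewwog → mewwoguv.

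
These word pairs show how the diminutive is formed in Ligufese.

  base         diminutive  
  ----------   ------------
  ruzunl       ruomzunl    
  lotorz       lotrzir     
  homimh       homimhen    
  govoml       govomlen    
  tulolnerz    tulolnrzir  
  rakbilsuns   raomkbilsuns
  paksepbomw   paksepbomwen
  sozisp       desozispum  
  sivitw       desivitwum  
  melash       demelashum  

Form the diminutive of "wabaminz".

"wabaminz" has second-to-last letter 'n'. The stems whose second-to-last letter is 'n' (ruzunl → ruomzunl, rakbilsuns → raomkbilsuns) insert -om- after the first vowel.
So wabaminz → waombaminz.

waombaminz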